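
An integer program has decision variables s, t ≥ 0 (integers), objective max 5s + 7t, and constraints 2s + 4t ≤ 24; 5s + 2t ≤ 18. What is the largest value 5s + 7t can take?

(s,t)=(0,6): 2·0+4·6=24≤24, 5·0+2·6=12≤18, objective 42.
(s,t)=(1,5): 2·1+4·5=22≤24, 5·1+2·5=15≤18, objective 40.
Maximum is 42 at (s,t)=(0,6).

42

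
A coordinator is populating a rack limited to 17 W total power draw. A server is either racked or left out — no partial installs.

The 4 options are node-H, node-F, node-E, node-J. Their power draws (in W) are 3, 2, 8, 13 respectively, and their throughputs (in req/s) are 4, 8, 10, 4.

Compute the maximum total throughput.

Allowing fractional choices, the relaxed optimum would be about 23.2, but servers are indivisible.
node-H + node-F + node-E: power draw 3 + 2 + 8 = 13 ≤ 17, throughput 4 + 8 + 10 = 22.
node-H + node-E: power draw 3 + 8 = 11 ≤ 17, throughput 4 + 10 = 14.
node-F + node-E: power draw 2 + 8 = 10 ≤ 17, throughput 8 + 10 = 18.
Best is node-H, node-F, and node-E with total throughput 22.

22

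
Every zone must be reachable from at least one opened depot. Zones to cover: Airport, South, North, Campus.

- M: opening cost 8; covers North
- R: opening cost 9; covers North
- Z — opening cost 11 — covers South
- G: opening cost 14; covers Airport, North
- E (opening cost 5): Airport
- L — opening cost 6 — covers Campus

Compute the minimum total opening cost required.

Choose M, Z, E, and L: together they cover Airport, South, North, Campus — every zone.
Total opening cost: 8 + 11 + 5 + 6 = 30.
No cover costs less than 30.

30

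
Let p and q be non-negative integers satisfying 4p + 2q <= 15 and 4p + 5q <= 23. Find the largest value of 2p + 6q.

(p,q)=(0,4): 4·0+2·4=8≤15, 4·0+5·4=20≤23, objective 24.
(p,q)=(1,3): 4·1+2·3=10≤15, 4·1+5·3=19≤23, objective 20.
The best lattice point is (0,4), giving 24.

24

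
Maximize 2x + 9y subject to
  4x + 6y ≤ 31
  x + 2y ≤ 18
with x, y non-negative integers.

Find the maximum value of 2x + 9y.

45

The continuous relaxation peaks at (0, 5.17) with value 46.50; rounding to a feasible lattice point costs some objective.
(x,y)=(0,5): 4·0+6·5=30≤31, 1·0+2·5=10≤18, objective 45.
(x,y)=(1,4): 4·1+6·4=28≤31, 1·1+2·4=9≤18, objective 38.
(x,y)=(0,4): 4·0+6·4=24≤31, 1·0+2·4=8≤18, objective 36.
Maximum is 45 at (x,y)=(0,5).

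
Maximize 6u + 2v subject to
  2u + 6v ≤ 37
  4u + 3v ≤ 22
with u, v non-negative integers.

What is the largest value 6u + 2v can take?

(u,v)=(5,0) is feasible, giving 30.
(u,v)=(4,1) is feasible, giving 26.
The best lattice point is (5,0), giving 30.

30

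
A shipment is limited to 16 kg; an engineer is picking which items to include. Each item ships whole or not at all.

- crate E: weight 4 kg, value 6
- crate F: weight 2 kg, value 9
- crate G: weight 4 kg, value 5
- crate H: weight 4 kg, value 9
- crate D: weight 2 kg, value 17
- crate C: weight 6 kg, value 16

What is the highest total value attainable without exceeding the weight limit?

51

Allowing fractional choices, the relaxed optimum would be about 54.0, but items are indivisible.
crate E + crate F + crate D + crate C: weight 4 + 2 + 2 + 6 = 14 ≤ 16, value 6 + 9 + 17 + 16 = 48.
crate F + crate H + crate D + crate C: weight 2 + 4 + 2 + 6 = 14 ≤ 16, value 9 + 9 + 17 + 16 = 51.
crate E + crate H + crate D + crate C: weight 4 + 4 + 2 + 6 = 16 ≤ 16, value 6 + 9 + 17 + 16 = 48.
Best is crate F, crate H, crate D, and crate C with total value 51.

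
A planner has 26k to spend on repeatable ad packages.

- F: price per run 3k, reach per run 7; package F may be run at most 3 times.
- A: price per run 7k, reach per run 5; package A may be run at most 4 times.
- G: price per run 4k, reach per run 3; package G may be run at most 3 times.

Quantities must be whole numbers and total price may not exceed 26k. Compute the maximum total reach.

32

3×F and 2×A: price 23 ≤ 26, reach 3·7 + 2·5 = 31.
3×F, 1×A, and 2×G: price 24 ≤ 26, reach 3·7 + 1·5 + 2·3 = 32.
Best is 32.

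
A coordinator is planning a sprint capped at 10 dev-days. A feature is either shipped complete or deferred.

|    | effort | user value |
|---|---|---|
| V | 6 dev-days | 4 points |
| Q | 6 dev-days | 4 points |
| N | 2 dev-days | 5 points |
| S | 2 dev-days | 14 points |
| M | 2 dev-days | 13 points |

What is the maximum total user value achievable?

32

Allowing fractional choices, the relaxed optimum would be about 34.7, but features are indivisible.
V + S + M: effort 6 + 2 + 2 = 10 ≤ 10, user value 4 + 14 + 13 = 31.
Q + S + M: effort 6 + 2 + 2 = 10 ≤ 10, user value 4 + 14 + 13 = 31.
N + S + M: effort 2 + 2 + 2 = 6 ≤ 10, user value 5 + 14 + 13 = 32.
Best is N, S, and M with total user value 32.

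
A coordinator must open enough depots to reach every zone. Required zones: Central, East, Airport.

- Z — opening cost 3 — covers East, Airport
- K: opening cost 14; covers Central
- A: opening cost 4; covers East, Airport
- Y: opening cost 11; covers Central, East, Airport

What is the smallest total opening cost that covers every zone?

The greedy cost-per-new-zone heuristic would pick Z and Y for 14, but a cheaper cover exists.
Y alone covers Central, East, Airport — every zone.
Total opening cost: 11.
No cover costs less than 11.

11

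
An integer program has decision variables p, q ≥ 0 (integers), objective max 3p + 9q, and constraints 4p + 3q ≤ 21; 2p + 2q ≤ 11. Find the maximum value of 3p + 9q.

Relaxing integrality, the LP optimum is 49.50 at (p,q) = (0, 5.5), which is not an integer point.
(p,q)=(0,5) is feasible, giving 45.
(p,q)=(1,4) is feasible, giving 39.
No feasible integer point exceeds 45.

45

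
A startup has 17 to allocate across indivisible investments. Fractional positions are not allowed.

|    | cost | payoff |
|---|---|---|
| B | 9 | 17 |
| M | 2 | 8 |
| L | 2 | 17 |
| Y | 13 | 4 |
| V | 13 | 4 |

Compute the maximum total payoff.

42

Treat it as a binary knapsack problem.
B + M + L: cost 9 + 2 + 2 = 13 ≤ 17, payoff 17 + 8 + 17 = 42.
M + L + Y: cost 2 + 2 + 13 = 17 ≤ 17, payoff 8 + 17 + 4 = 29.
B + L: cost 9 + 2 = 11 ≤ 17, payoff 17 + 17 = 34.
Best is B, M, and L with total payoff 42.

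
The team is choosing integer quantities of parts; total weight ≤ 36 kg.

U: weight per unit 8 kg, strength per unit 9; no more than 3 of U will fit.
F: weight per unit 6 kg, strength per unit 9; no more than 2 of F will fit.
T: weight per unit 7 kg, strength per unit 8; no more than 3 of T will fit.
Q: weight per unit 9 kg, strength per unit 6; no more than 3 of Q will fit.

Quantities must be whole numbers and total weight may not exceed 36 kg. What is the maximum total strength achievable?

3×U and 2×F: weight 36 ≤ 36, strength 3·9 + 2·9 = 45.
2×U, 2×F, and 1×T: weight 35 ≤ 36, strength 2·9 + 2·9 + 1·8 = 44.
Best is 45.

45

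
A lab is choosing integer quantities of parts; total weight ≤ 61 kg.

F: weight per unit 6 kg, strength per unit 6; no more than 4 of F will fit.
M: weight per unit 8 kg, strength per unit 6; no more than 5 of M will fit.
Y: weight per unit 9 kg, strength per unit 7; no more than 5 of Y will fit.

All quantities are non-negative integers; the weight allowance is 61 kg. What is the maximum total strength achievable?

4×F and 4×Y: weight 60 ≤ 61, strength 4·6 + 4·7 = 52.
3×F, 2×M, and 3×Y: weight 61 ≤ 61, strength 3·6 + 2·6 + 3·7 = 51.
Best is 52.

52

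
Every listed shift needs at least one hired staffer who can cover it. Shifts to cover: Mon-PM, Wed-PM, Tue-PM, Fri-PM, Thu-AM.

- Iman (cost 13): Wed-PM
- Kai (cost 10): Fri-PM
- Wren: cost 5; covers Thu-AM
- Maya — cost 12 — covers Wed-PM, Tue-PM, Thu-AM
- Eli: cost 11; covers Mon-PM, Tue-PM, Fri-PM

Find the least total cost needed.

The greedy cost-per-new-shift heuristic would pick Eli, Wren, and Maya for 28, but a cheaper cover exists.
Choose Maya and Eli: together they cover Mon-PM, Wed-PM, Tue-PM, Fri-PM, Thu-AM — every shift.
Total cost: 12 + 11 = 23.
No cover costs less than 23.

23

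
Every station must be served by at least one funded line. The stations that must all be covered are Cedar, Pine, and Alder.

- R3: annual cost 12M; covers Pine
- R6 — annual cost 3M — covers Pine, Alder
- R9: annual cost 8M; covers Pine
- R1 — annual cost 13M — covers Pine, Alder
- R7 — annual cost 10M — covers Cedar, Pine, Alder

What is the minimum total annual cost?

10

R7 alone covers Cedar, Pine, Alder — every station.
Total annual cost: 10.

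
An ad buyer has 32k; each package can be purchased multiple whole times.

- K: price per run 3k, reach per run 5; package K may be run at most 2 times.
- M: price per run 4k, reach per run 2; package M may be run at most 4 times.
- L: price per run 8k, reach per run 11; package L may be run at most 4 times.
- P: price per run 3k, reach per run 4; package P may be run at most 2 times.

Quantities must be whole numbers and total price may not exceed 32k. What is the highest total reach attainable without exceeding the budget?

44

K has the best ratio (5/3); taking only K gives at most 2×5 = 10 (stopped by the supply cap of 2).
Mixing does better — 4×L: price 32 ≤ 32, reach 4·11 = 44.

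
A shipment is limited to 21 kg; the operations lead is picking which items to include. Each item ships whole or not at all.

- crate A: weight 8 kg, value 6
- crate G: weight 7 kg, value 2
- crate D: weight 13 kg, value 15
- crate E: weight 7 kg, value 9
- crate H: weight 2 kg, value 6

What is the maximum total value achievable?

24

crate A + crate E + crate H: weight 8 + 7 + 2 = 17 ≤ 21, value 6 + 9 + 6 = 21.
crate D + crate E: weight 13 + 7 = 20 ≤ 21, value 15 + 9 = 24.
crate D + crate H: weight 13 + 2 = 15 ≤ 21, value 15 + 6 = 21.
Best is crate D and crate E with total value 24.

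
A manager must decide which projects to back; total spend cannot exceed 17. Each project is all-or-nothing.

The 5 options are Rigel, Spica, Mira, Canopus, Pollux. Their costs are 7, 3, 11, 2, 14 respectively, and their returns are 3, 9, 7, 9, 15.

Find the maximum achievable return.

Allowing fractional choices, the relaxed optimum would be about 30.9, but projects are indivisible.
Canopus + Pollux: cost 2 + 14 = 16 ≤ 17, return 9 + 15 = 24.
Spica + Mira + Canopus: cost 3 + 11 + 2 = 16 ≤ 17, return 9 + 7 + 9 = 25.
Spica + Pollux: cost 3 + 14 = 17 ≤ 17, return 9 + 15 = 24.
Best is Spica, Mira, and Canopus with total return 25.

25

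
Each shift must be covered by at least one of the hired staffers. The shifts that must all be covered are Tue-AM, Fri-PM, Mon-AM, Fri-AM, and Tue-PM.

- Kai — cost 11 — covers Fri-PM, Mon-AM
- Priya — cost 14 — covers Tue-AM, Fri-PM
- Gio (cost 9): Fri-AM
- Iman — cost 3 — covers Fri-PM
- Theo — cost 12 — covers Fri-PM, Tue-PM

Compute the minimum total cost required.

The greedy cost-per-new-shift heuristic would pick Iman, Gio, Kai, Theo, and Priya for 49, but a cheaper cover exists.
Choose Kai, Priya, Gio, and Theo: together they cover Tue-AM, Fri-PM, Mon-AM, Fri-AM, Tue-PM — every shift.
Total cost: 11 + 14 + 9 + 12 = 46.
No cover costs less than 46.

46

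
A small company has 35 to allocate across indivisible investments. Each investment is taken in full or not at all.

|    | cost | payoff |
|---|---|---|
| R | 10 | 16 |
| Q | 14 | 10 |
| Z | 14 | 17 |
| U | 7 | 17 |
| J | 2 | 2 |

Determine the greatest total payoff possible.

Allowing fractional choices, the relaxed optimum would be about 53.4, but investments are indivisible.
R + Z + U: cost 10 + 14 + 7 = 31 ≤ 35, payoff 16 + 17 + 17 = 50.
R + Z + U + J: cost 10 + 14 + 7 + 2 = 33 ≤ 35, payoff 16 + 17 + 17 + 2 = 52.
R + Q + U + J: cost 10 + 14 + 7 + 2 = 33 ≤ 35, payoff 16 + 10 + 17 + 2 = 45.
Best is R, Z, U, and J with total payoff 52.

52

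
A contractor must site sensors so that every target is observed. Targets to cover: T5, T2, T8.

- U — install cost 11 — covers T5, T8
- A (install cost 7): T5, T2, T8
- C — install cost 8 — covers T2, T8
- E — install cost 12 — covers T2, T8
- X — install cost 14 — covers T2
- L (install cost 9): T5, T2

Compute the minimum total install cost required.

7

A alone covers T5, T2, T8 — every target.
Total install cost: 7.
No cover costs less than 7.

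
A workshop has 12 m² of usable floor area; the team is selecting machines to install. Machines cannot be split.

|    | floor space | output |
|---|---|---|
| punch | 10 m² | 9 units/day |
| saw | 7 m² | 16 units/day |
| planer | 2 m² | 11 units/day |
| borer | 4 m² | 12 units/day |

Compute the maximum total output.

Allowing fractional choices, the relaxed optimum would be about 36.7, but machines are indivisible.
planer + borer: floor space 2 + 4 = 6 ≤ 12, output 11 + 12 = 23.
saw + borer: floor space 7 + 4 = 11 ≤ 12, output 16 + 12 = 28.
saw + planer: floor space 7 + 2 = 9 ≤ 12, output 16 + 11 = 27.
Best is saw and borer with total output 28.

28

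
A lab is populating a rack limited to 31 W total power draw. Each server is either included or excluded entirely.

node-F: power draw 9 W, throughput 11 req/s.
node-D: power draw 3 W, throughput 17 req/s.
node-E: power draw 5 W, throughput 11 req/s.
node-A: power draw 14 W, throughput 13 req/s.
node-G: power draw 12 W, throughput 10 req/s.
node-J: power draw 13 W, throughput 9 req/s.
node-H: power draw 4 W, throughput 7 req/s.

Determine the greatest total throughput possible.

52

This is a 0-1 knapsack instance.
Take node-F, node-D, node-E, and node-A: power draw 9 + 3 + 5 + 14 = 31 ≤ 31, throughput 11 + 17 + 11 + 13 = 52.
No other feasible combination does better.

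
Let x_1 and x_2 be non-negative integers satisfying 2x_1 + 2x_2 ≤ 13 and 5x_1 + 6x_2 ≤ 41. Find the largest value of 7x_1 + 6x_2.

The continuous relaxation peaks at (6.5, 0) with value 45.50; rounding to a feasible lattice point costs some objective.
(x_1,x_2)=(6,0) is feasible, giving 42.
(x_1,x_2)=(5,1) is feasible, giving 41.
(x_1,x_2)=(5,0) is feasible, giving 35.
Maximum is 42 at (x_1,x_2)=(6,0).

42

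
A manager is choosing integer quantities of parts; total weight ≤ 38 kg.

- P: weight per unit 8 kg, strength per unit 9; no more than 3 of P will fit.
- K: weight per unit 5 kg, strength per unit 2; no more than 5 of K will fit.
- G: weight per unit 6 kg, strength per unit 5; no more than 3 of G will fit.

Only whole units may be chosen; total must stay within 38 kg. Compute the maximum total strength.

37

Take 3×P and 2×G: weight 36 ≤ 38, strength 3·9 + 2·5 = 37.
P has the best ratio (9/8) and is taken to its limit of 3; remaining capacity is filled optimally with the others.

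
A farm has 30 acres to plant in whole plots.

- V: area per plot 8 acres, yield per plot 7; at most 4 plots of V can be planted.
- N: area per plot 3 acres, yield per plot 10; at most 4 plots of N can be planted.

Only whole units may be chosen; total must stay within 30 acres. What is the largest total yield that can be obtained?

Take 2×V and 4×N: area 28 ≤ 30, yield 2·7 + 4·10 = 54.
N has the best ratio (10/3) and is taken to its limit of 4; remaining capacity is filled optimally with the others.

54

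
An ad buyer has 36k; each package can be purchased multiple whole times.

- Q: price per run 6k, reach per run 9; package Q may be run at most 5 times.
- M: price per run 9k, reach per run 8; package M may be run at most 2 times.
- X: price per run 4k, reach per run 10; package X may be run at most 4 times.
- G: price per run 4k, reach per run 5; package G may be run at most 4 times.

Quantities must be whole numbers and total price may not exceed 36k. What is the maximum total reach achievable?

Take 2×Q, 4×X, and 2×G: price 36 ≤ 36, reach 2·9 + 4·10 + 2·5 = 68.
X has the best ratio (10/4) and is taken to its limit of 4; remaining capacity is filled optimally with the others.

68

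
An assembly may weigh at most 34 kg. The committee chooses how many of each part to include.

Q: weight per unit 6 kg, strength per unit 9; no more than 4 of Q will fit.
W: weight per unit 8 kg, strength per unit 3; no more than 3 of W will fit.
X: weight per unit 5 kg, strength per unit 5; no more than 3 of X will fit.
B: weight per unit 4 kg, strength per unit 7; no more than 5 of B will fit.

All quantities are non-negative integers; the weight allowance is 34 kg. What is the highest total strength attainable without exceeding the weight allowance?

Take 3×Q and 4×B: weight 34 ≤ 34, strength 3·9 + 4·7 = 55.
No other integer combination yields more.

55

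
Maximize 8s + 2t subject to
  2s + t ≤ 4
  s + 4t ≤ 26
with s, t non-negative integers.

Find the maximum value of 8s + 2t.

(s,t)=(2,0) is feasible, giving 16.
(s,t)=(1,1) is feasible, giving 10.
Maximum is 16 at (s,t)=(2,0).

16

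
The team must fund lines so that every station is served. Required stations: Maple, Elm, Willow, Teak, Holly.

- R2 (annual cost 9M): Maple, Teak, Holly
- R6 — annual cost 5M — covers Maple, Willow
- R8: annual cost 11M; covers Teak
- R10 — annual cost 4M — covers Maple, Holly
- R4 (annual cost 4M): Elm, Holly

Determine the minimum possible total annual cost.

18

The greedy cost-per-new-station heuristic would pick R10, R4, R6, and R2 for 22, but a cheaper cover exists.
Choose R2, R6, and R4: together they cover Maple, Elm, Willow, Teak, Holly — every station.
Total annual cost: 9 + 5 + 4 = 18.
No cover costs less than 18.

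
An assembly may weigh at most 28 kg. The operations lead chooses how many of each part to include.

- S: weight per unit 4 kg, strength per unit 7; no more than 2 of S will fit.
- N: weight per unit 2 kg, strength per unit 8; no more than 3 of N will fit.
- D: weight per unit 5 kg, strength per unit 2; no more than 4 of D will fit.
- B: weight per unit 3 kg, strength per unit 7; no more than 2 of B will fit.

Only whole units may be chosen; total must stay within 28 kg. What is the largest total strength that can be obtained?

54

2×S, 3×N, 1×D, and 2×B: weight 25 ≤ 28, strength 2·7 + 3·8 + 1·2 + 2·7 = 54.
2×S, 3×N, and 2×B: weight 20 ≤ 28, strength 2·7 + 3·8 + 2·7 = 52.
Best is 54.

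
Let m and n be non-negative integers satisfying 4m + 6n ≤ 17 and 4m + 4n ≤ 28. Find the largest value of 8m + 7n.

32

(m,n)=(4,0): 4·4+6·0=16≤17, 4·4+4·0=16≤28, objective 32.
(m,n)=(3,0): 4·3+6·0=12≤17, 4·3+4·0=12≤28, objective 24.
Maximum is 32 at (m,n)=(4,0).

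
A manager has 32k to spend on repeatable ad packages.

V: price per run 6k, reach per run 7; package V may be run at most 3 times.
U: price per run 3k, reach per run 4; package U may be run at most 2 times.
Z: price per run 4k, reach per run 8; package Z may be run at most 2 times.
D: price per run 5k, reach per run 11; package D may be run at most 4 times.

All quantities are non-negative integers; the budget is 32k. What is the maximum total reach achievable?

64

D has the best ratio (11/5); taking only D gives at most 4×11 = 44 (stopped by the supply cap of 4).
Mixing does better — 1×U, 2×Z, and 4×D: price 31 ≤ 32, reach 1·4 + 2·8 + 4·11 = 64.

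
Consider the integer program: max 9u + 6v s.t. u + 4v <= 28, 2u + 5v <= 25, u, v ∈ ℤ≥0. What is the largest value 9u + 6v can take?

108

(u,v)=(12,0) is feasible, giving 108.
(u,v)=(11,0) is feasible, giving 99.
The best lattice point is (12,0), giving 108.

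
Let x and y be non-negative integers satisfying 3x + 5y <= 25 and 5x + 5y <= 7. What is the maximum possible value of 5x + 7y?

7

(x,y)=(0,1): 3·0+5·1=5≤25, 5·0+5·1=5≤7, objective 7.
(x,y)=(1,0): 3·1+5·0=3≤25, 5·1+5·0=5≤7, objective 5.
The best lattice point is (0,1), giving 7.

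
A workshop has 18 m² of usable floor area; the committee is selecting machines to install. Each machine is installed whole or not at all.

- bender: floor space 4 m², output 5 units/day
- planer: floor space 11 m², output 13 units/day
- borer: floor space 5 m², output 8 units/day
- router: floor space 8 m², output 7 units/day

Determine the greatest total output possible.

21

bender + borer + router: floor space 4 + 5 + 8 = 17 ≤ 18, output 5 + 8 + 7 = 20.
bender + planer: floor space 4 + 11 = 15 ≤ 18, output 5 + 13 = 18.
planer + borer: floor space 11 + 5 = 16 ≤ 18, output 13 + 8 = 21.
Best is planer and borer with total output 21.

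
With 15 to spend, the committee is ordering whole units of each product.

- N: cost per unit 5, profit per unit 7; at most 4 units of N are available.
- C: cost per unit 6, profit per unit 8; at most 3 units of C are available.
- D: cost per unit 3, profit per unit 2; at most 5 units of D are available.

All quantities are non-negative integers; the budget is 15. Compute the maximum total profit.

3×N: cost 15 ≤ 15, profit 3·7 = 21.
2×C and 1×D: cost 15 ≤ 15, profit 2·8 + 1·2 = 18.
Best is 21.

21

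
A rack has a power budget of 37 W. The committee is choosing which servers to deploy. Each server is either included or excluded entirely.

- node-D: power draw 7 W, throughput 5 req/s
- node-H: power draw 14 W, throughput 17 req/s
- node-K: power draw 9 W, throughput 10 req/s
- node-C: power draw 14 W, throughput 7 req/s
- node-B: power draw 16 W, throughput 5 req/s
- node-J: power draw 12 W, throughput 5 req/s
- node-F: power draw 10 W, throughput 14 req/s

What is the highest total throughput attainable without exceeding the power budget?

Allowing fractional choices, the relaxed optimum would be about 43.9, but servers are indivisible.
node-H + node-K + node-F: power draw 14 + 9 + 10 = 33 ≤ 37, throughput 17 + 10 + 14 = 41.
node-H + node-J + node-F: power draw 14 + 12 + 10 = 36 ≤ 37, throughput 17 + 5 + 14 = 36.
node-D + node-H + node-F: power draw 7 + 14 + 10 = 31 ≤ 37, throughput 5 + 17 + 14 = 36.
Best is node-H, node-K, and node-F with total throughput 41.

41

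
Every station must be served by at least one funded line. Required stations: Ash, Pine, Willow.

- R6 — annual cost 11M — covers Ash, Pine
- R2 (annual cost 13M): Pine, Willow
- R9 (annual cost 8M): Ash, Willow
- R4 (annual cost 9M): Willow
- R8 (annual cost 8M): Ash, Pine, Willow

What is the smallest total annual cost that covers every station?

R8 alone covers Ash, Pine, Willow — every station.
Total annual cost: 8.
No cover costs less than 8.

8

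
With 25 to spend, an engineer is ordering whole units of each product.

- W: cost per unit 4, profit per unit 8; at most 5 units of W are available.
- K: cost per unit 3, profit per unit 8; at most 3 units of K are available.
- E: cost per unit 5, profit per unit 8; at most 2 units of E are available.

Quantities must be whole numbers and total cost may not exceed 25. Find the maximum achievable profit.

4×W and 3×K: cost 25 ≤ 25, profit 4·8 + 3·8 = 56.
1×W, 3×K, and 2×E: cost 23 ≤ 25, profit 1·8 + 3·8 + 2·8 = 48.
Best is 56.

56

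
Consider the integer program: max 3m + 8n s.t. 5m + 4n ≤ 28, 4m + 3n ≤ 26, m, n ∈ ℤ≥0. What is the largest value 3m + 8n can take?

56

(m,n)=(0,7) is feasible, giving 56.
(m,n)=(0,6) is feasible, giving 48.
No feasible integer point exceeds 56.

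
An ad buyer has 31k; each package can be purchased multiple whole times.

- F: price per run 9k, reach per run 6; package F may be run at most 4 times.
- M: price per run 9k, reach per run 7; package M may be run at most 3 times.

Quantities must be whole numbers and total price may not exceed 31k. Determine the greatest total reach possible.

21

Take 3×M: price 27 ≤ 31, reach 3·7 = 21.
M has the best ratio (7/9) and is taken to its limit of 3; remaining capacity is filled optimally with the others.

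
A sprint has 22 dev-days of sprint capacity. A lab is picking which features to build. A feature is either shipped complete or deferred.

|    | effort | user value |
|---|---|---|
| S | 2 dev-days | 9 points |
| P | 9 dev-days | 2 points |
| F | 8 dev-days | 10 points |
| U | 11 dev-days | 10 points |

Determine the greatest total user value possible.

29

Take S, F, and U: effort 2 + 8 + 11 = 21 ≤ 22, user value 9 + 10 + 10 = 29.
No other feasible combination does better.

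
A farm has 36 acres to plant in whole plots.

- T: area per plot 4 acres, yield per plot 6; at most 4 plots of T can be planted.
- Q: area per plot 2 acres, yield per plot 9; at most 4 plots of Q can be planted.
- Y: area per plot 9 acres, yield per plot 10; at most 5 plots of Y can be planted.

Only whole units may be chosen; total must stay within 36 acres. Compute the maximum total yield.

Take 4×T, 4×Q, and 1×Y: area 33 ≤ 36, yield 4·6 + 4·9 + 1·10 = 70.
Q has the best ratio (9/2) and is taken to its limit of 4; remaining capacity is filled optimally with the others.

70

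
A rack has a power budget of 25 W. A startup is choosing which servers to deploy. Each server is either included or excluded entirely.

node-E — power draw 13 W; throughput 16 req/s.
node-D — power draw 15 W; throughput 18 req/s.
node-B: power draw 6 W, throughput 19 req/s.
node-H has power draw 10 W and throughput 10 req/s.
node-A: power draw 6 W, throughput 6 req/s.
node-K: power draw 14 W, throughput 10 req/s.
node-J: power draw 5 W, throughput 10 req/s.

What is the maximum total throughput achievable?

45

Take node-E, node-B, and node-J: power draw 13 + 6 + 5 = 24 ≤ 25, throughput 16 + 19 + 10 = 45.
No other feasible combination does better.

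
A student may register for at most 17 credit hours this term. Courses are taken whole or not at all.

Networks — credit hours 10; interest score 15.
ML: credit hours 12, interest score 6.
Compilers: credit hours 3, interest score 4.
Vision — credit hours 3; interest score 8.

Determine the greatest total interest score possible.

27

This is a 0-1 knapsack instance.
Allowing fractional choices, the relaxed optimum would be about 27.5, but courses are indivisible.
Networks + Compilers: credit hours 10 + 3 = 13 ≤ 17, interest score 15 + 4 = 19.
Networks + Compilers + Vision: credit hours 10 + 3 + 3 = 16 ≤ 17, interest score 15 + 4 + 8 = 27.
Networks + Vision: credit hours 10 + 3 = 13 ≤ 17, interest score 15 + 8 = 23.
Best is Networks, Compilers, and Vision with total interest score 27.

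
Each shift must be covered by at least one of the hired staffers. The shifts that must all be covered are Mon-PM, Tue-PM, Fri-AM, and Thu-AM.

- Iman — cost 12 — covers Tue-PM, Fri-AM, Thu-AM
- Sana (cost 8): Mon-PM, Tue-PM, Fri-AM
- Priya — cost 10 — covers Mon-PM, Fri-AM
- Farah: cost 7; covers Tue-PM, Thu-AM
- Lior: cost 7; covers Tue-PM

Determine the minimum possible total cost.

Choose Sana and Farah: together they cover Mon-PM, Tue-PM, Fri-AM, Thu-AM — every shift.
Total cost: 8 + 7 = 15.
No cover costs less than 15.

15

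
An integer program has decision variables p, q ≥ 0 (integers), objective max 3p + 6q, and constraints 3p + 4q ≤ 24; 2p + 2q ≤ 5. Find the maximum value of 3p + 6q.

Relaxing integrality, the LP optimum is 15.00 at (p,q) = (0, 2.5), which is not an integer point.
(p,q)=(0,2) is feasible, giving 12.
(p,q)=(1,1) is feasible, giving 9.
(p,q)=(0,1) is feasible, giving 6.
Maximum is 12 at (p,q)=(0,2).

12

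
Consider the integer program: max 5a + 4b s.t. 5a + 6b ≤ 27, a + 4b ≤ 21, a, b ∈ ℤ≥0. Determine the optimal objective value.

Relaxing integrality, the LP optimum is 27.00 at (a,b) = (5.4, 0), which is not an integer point.
(a,b)=(5,0): 5·5+6·0=25≤27, 1·5+4·0=5≤21, objective 25.
(a,b)=(4,1): 5·4+6·1=26≤27, 1·4+4·1=8≤21, objective 24.
Maximum is 25 at (a,b)=(5,0).

25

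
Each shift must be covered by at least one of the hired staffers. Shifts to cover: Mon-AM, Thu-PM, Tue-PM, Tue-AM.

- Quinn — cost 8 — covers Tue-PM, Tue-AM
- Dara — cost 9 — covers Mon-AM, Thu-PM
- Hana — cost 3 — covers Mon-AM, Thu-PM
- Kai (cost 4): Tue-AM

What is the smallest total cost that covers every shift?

Choose Quinn and Hana: together they cover Mon-AM, Thu-PM, Tue-PM, Tue-AM — every shift.
Total cost: 8 + 3 = 11.
No cover costs less than 11.

11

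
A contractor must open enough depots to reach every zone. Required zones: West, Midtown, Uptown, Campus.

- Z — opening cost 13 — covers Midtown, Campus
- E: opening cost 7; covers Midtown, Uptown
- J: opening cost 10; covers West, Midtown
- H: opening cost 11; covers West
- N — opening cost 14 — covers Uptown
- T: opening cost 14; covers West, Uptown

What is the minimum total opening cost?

The greedy cost-per-new-zone heuristic would pick E, J, and Z for 30, but a cheaper cover exists.
Choose Z and T: together they cover West, Midtown, Uptown, Campus — every zone.
Total opening cost: 13 + 14 = 27.
No cover costs less than 27.

27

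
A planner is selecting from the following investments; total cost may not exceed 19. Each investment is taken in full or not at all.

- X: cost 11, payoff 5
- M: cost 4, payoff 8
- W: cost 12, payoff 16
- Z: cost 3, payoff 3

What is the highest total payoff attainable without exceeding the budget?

M + W + Z: cost 4 + 12 + 3 = 19 ≤ 19, payoff 8 + 16 + 3 = 27.
M + W: cost 4 + 12 = 16 ≤ 19, payoff 8 + 16 = 24.
W + Z: cost 12 + 3 = 15 ≤ 19, payoff 16 + 3 = 19.
Best is M, W, and Z with total payoff 27.

27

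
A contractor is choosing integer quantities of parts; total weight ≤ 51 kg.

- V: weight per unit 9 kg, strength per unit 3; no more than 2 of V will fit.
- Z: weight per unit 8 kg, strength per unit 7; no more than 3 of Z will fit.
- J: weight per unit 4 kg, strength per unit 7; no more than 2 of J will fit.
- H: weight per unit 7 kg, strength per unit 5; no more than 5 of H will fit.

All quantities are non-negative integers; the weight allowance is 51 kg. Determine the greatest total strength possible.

46

J has the best ratio (7/4); taking only J gives at most 2×7 = 14 (stopped by the supply cap of 2).
Mixing does better — 1×Z, 2×J, and 5×H: weight 51 ≤ 51, strength 1·7 + 2·7 + 5·5 = 46.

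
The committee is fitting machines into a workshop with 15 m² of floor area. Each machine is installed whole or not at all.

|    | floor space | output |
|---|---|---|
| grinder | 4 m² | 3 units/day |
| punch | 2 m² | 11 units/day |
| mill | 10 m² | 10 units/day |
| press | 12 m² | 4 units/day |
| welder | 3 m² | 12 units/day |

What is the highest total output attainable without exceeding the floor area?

33

This is a 0-1 knapsack instance.
Take punch, mill, and welder: floor space 2 + 10 + 3 = 15 ≤ 15, output 11 + 10 + 12 = 33.
No other feasible combination does better.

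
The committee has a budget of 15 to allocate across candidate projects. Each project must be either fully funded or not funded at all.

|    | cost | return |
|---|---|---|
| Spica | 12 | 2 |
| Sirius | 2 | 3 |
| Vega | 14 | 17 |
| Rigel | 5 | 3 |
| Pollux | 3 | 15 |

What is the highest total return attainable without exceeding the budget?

Allowing fractional choices, the relaxed optimum would be about 30.1, but projects are indivisible.
Rigel + Pollux: cost 5 + 3 = 8 ≤ 15, return 3 + 15 = 18.
Sirius + Pollux: cost 2 + 3 = 5 ≤ 15, return 3 + 15 = 18.
Sirius + Rigel + Pollux: cost 2 + 5 + 3 = 10 ≤ 15, return 3 + 3 + 15 = 21.
Best is Sirius, Rigel, and Pollux with total return 21.

21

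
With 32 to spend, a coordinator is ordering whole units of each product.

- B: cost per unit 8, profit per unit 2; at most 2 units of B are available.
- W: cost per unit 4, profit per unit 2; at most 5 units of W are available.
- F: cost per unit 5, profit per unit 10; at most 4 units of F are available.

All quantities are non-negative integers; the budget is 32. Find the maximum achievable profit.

46

This is a bounded integer knapsack.
3×W and 4×F: cost 32 ≤ 32, profit 3·2 + 4·10 = 46.
2×W and 4×F: cost 28 ≤ 32, profit 2·2 + 4·10 = 44.
Best is 46.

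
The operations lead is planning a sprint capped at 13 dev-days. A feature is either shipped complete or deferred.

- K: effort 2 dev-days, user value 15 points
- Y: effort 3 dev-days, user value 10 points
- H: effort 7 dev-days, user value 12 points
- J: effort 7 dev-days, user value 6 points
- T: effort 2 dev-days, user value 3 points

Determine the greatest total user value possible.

This is an integer program with binary decision variables.
Allowing fractional choices, the relaxed optimum would be about 38.5, but features are indivisible.
K + Y + J: effort 2 + 3 + 7 = 12 ≤ 13, user value 15 + 10 + 6 = 31.
K + Y + H: effort 2 + 3 + 7 = 12 ≤ 13, user value 15 + 10 + 12 = 37.
K + H + T: effort 2 + 7 + 2 = 11 ≤ 13, user value 15 + 12 + 3 = 30.
Best is K, Y, and H with total user value 37.

37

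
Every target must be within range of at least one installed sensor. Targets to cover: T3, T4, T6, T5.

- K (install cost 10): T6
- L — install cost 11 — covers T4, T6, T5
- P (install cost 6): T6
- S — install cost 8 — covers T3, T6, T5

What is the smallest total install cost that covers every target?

19

Choose L and S: together they cover T3, T4, T6, T5 — every target.
Total install cost: 11 + 8 = 19.
No cover costs less than 19.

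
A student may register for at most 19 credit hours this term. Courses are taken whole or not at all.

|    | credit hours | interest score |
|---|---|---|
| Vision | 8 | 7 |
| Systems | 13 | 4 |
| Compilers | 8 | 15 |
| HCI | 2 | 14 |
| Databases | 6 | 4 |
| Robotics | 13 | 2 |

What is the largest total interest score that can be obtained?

36

Allowing fractional choices, the relaxed optimum would be about 36.7, but courses are indivisible.
Compilers + HCI + Databases: credit hours 8 + 2 + 6 = 16 ≤ 19, interest score 15 + 14 + 4 = 33.
Compilers + HCI: credit hours 8 + 2 = 10 ≤ 19, interest score 15 + 14 = 29.
Vision + Compilers + HCI: credit hours 8 + 8 + 2 = 18 ≤ 19, interest score 7 + 15 + 14 = 36.
Best is Vision, Compilers, and HCI with total interest score 36.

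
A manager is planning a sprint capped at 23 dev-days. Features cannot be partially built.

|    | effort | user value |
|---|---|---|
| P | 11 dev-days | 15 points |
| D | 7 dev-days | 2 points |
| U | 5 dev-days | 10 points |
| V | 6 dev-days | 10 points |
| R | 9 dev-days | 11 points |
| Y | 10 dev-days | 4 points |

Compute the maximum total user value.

35

Take P, U, and V: effort 11 + 5 + 6 = 22 ≤ 23, user value 15 + 10 + 10 = 35.
No other feasible combination does better.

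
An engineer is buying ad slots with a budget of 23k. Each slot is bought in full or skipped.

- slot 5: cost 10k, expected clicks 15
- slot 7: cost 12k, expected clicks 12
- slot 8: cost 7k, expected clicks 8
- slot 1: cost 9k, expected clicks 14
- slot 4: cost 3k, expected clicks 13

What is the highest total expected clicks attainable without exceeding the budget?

Take slot 5, slot 1, and slot 4: cost 10 + 9 + 3 = 22 ≤ 23, expected clicks 15 + 14 + 13 = 42.
No other feasible combination does better.

42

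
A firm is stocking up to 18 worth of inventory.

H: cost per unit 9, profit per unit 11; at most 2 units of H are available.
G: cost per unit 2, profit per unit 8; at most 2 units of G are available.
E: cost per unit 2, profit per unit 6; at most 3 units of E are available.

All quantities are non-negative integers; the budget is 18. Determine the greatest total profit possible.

39

This is a bounded integer knapsack.
Take 1×H, 2×G, and 2×E: cost 17 ≤ 18, profit 1·11 + 2·8 + 2·6 = 39.
G has the best ratio (8/2) and is taken to its limit of 2; remaining capacity is filled optimally with the others.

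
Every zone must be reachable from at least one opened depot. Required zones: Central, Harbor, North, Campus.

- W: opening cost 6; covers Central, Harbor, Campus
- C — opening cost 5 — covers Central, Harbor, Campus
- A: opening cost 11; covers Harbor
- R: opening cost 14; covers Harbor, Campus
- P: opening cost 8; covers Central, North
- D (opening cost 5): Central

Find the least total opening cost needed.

Choose C and P: together they cover Central, Harbor, North, Campus — every zone.
Total opening cost: 5 + 8 = 13.

13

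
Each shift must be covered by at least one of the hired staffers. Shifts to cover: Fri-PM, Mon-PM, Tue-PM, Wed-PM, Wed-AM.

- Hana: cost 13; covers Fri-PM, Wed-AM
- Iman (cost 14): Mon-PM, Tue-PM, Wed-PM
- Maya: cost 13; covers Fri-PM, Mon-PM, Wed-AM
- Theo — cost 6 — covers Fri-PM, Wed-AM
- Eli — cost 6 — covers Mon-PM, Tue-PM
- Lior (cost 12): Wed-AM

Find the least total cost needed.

Choose Iman and Theo: together they cover Fri-PM, Mon-PM, Tue-PM, Wed-PM, Wed-AM — every shift.
Total cost: 14 + 6 = 20.

20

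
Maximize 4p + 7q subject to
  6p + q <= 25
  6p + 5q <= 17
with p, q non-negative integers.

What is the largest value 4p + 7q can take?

21

The continuous relaxation peaks at (0, 3.4) with value 23.80; rounding to a feasible lattice point costs some objective.
(p,q)=(0,3): 6·0+1·3=3≤25, 6·0+5·3=15≤17, objective 21.
(p,q)=(1,2): 6·1+1·2=8≤25, 6·1+5·2=16≤17, objective 18.
(p,q)=(0,2): 6·0+1·2=2≤25, 6·0+5·2=10≤17, objective 14.
The best lattice point is (0,3), giving 21.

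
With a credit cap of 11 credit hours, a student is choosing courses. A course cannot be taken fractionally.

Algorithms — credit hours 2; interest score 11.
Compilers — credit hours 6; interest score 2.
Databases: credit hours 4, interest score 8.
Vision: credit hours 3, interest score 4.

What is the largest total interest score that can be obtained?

23

Take Algorithms, Databases, and Vision: credit hours 2 + 4 + 3 = 9 ≤ 11, interest score 11 + 8 + 4 = 23.
No other feasible combination does better.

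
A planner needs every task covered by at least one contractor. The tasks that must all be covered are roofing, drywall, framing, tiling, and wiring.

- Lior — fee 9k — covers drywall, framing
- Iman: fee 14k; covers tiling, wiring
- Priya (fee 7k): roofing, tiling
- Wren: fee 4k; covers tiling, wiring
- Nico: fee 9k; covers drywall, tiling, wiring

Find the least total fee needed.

Choose Lior, Priya, and Wren: together they cover roofing, drywall, framing, tiling, wiring — every task.
Total fee: 9 + 7 + 4 = 20.
No cover costs less than 20.

20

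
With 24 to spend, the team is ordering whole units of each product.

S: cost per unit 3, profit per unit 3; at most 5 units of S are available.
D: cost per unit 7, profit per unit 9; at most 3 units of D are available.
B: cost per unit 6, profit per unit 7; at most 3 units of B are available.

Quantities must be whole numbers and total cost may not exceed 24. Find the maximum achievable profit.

1×S and 3×D: cost 24 ≤ 24, profit 1·3 + 3·9 = 30.
1×S, 2×D, and 1×B: cost 23 ≤ 24, profit 1·3 + 2·9 + 1·7 = 28.
Best is 30.

30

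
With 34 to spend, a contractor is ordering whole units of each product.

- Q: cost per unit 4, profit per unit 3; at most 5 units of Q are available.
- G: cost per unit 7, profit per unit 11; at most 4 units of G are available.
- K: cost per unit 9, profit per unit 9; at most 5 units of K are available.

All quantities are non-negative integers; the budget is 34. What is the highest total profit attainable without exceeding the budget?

G has the best ratio (11/7); taking only G gives at most 4×11 = 44 (stopped by the cost limit).
Mixing does better — 1×Q and 4×G: cost 32 ≤ 34, profit 1·3 + 4·11 = 47.

47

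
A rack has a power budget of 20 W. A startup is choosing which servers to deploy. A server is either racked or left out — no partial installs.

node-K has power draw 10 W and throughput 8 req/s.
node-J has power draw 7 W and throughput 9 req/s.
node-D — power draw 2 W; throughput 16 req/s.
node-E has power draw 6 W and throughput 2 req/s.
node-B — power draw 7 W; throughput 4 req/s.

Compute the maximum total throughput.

33

Allowing fractional choices, the relaxed optimum would be about 33.6, but servers are indivisible.
node-K + node-J + node-D: power draw 10 + 7 + 2 = 19 ≤ 20, throughput 8 + 9 + 16 = 33.
node-K + node-D + node-B: power draw 10 + 2 + 7 = 19 ≤ 20, throughput 8 + 16 + 4 = 28.
node-J + node-D + node-B: power draw 7 + 2 + 7 = 16 ≤ 20, throughput 9 + 16 + 4 = 29.
Best is node-K, node-J, and node-D with total throughput 33.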